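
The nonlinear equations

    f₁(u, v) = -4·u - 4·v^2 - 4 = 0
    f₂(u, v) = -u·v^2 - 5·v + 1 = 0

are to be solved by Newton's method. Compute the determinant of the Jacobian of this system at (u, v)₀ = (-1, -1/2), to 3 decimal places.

25.000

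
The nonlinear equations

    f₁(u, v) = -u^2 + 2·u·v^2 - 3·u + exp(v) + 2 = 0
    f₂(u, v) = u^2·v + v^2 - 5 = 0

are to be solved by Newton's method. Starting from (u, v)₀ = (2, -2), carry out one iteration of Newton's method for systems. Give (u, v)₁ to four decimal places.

(0.8750, -1.5581)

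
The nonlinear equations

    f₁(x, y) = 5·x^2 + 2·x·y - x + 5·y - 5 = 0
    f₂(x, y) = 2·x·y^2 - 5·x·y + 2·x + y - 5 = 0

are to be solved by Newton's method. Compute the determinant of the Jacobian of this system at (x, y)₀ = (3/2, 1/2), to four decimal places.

-52.5000

J = [[10·x + 2·y - 1, 2·x + 5], [2·y^2 - 5·y + 2, 4·x·y - 5·x + 1]].
At the point, J = [[15.0000, 8.0000], [0.0000, -3.5000]].
det J = -52.5000.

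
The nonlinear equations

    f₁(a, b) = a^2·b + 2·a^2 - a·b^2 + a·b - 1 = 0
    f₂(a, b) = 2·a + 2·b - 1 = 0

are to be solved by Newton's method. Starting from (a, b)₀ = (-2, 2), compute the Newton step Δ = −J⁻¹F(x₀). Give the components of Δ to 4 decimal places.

(0.8571, -0.3571)

At (-2, 2): F = (19.0000, -1.0000).
Jacobian J = [[2·a·b + 4·a - b^2 + b, a^2 - 2·a·b + a], [2, 2]].
At the point, J = [[-18.0000, 10.0000], [2.0000, 2.0000]] (det J = -56.0000).
Solving J·Δ = −F gives Δ = (0.8571, -0.3571).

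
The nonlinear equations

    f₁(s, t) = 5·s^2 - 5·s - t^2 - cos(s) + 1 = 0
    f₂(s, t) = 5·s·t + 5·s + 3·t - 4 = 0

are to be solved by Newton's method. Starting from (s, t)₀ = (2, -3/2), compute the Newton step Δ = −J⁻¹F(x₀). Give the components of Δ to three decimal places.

At (2, -3/2): F = (9.16615, -13.500).
Jacobian J = [[10·s + sin(s) - 5, -2·t], [5·t + 5, 5·s + 3]].
At the point, J = [[15.90930, 3.000], [-2.500, 13.000]] (det J = 214.32087).
Solving J·Δ = −F gives Δ = (-0.745, 0.895).

(-0.745, 0.895)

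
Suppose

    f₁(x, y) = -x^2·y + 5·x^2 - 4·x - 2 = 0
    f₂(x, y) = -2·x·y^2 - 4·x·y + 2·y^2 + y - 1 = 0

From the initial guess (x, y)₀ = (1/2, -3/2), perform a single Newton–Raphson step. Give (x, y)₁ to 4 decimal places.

(1.5584, -0.4156)

At (1/2, -3/2): F = (-2.3750, 2.7500).
Jacobian J = [[-2·x·y + 10·x - 4, -x^2], [-2·y^2 - 4·y, -4·x·y - 4·x + 4·y + 1]].
At the point, J = [[2.5000, -0.2500], [1.5000, -4.0000]] (det J = -9.6250).
Solving J·Δ = −F gives Δ = (1.0584, 1.0844).
Then the next iterate is (x, y)₁ = (1.5584, -0.4156).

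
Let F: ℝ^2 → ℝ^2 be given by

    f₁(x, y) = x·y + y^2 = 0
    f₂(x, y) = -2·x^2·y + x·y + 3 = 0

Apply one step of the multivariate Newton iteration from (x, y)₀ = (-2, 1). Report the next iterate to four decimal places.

(-1.0000, 1.2000)

At (-2, 1): F = (-1.0000, -7.0000).
Jacobian J = [[y, x + 2·y], [-4·x·y + y, -2·x^2 + x]].
At the point, J = [[1.0000, 0.0000], [9.0000, -10.0000]] (det J = -10.0000).
Solving J·Δ = −F gives Δ = (1.0000, 0.2000).
Then the next iterate is (x, y)₁ = (-1.0000, 1.2000).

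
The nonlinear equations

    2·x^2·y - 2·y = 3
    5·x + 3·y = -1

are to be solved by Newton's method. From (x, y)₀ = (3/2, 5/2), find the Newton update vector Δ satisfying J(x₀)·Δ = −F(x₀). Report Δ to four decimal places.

At (3/2, 5/2): F = (3.2500, 16.0000).
Jacobian J = [[4·x·y, 2·x^2 - 2], [5, 3]].
At the point, J = [[15.0000, 2.5000], [5.0000, 3.0000]] (det J = 32.5000).
Solving J·Δ = −F gives Δ = (0.9308, -6.8846).

(0.9308, -6.8846)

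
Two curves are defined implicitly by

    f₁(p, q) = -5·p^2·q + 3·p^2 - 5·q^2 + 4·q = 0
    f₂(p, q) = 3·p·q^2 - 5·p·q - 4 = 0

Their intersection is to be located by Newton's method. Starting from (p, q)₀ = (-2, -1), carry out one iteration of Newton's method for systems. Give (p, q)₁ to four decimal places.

At (-2, -1): F = (23.0000, -20.0000).
Jacobian J = [[-10·p·q + 6·p, -5·p^2 - 10·q + 4], [3·q^2 - 5·q, 6·p·q - 5·p]].
At the point, J = [[-32.0000, -6.0000], [8.0000, 22.0000]] (det J = -656.0000).
Solving J·Δ = −F gives Δ = (0.5884, 0.6951).
Then the next iterate is (p, q)₁ = (-1.4116, -0.3049).

(-1.4116, -0.3049)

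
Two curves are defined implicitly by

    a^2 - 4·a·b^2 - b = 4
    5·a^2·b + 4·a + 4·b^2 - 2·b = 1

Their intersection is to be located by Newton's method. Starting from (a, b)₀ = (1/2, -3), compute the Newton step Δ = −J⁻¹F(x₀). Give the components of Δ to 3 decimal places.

At (1/2, -3): F = (-18.750, 39.250).
Jacobian J = [[2·a - 4·b^2, -8·a·b - 1], [10·a·b + 4, 5·a^2 + 8·b - 2]].
At the point, J = [[-35.000, 11.000], [-11.000, -24.750]] (det J = 987.250).
Solving J·Δ = −F gives Δ = (-0.033, 1.600).

(-0.033, 1.600)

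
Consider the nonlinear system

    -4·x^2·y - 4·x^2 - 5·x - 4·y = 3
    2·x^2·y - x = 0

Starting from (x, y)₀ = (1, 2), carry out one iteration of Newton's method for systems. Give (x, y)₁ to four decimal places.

At (1, 2): F = (-28.0000, 3.0000).
Jacobian J = [[-8·x·y - 8·x - 5, -4·x^2 - 4], [4·x·y - 1, 2·x^2]].
At the point, J = [[-29.0000, -8.0000], [7.0000, 2.0000]] (det J = -2.0000).
Solving J·Δ = −F gives Δ = (-16.0000, 54.5000).
Then the next iterate is (x, y)₁ = (-15.0000, 56.5000).

(-15.0000, 56.5000)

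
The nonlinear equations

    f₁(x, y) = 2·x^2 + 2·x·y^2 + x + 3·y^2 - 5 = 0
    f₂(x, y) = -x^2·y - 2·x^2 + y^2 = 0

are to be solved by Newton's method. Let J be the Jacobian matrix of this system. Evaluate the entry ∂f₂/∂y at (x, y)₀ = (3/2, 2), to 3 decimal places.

1.750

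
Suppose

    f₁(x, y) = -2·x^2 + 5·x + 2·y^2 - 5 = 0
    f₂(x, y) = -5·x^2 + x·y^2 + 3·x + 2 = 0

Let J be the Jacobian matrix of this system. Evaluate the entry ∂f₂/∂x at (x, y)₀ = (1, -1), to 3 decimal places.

∂f₂/∂x = -10·x + y^2 + 3.
At (1, -1) this is -6.000.

-6.000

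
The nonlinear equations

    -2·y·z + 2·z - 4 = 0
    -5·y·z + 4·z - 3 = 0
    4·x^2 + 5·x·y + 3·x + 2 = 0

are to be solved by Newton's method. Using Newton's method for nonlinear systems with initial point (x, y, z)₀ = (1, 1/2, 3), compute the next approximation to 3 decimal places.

At (1, 1/2, 3): F = (-1.000, 1.500, 11.500).
Jacobian J = [[0, -2·z, -2·y + 2], [0, -5·z, -5·y + 4], [8·x + 5·y + 3, 5·x, 0]].
At the point, J = [[0.000, -6.000, 1.000], [0.000, -15.000, 1.500], [13.500, 5.000, 0.000]] (det J = 81.000).
Solving J·Δ = −F gives Δ = (-1.037, 0.500, 4.000).
Then the next iterate is (x, y, z)₁ = (-0.037, 1.000, 7.000).

(-0.037, 1.000, 7.000)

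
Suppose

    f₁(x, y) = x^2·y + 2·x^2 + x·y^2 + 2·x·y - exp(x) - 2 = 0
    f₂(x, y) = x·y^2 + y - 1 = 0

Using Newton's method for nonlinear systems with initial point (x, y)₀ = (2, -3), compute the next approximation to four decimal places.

(0.9298, -2.6029)

At (2, -3): F = (-7.389056, 14.0000).
Jacobian J = [[2·x·y + 4·x + y^2 + 2·y - exp(x), x^2 + 2·x·y + 2·x], [y^2, 2·x·y + 1]].
At the point, J = [[-8.389056, -4.0000], [9.0000, -11.0000]] (det J = 128.279617).
Solving J·Δ = −F gives Δ = (-1.0702, 0.3971).
Then the next iterate is (x, y)₁ = (0.9298, -2.6029).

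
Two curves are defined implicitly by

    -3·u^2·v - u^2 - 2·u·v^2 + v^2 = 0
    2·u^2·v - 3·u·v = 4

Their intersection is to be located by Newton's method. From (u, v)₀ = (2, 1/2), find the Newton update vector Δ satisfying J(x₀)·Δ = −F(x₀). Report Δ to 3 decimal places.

(4.030, -3.538)

At (2, 1/2): F = (-10.750, -3.000).
Jacobian J = [[-6·u·v - 2·u - 2·v^2, -3·u^2 - 4·u·v + 2·v], [4·u·v - 3·v, 2·u^2 - 3·u]].
At the point, J = [[-10.500, -15.000], [2.500, 2.000]] (det J = 16.500).
Solving J·Δ = −F gives Δ = (4.030, -3.538).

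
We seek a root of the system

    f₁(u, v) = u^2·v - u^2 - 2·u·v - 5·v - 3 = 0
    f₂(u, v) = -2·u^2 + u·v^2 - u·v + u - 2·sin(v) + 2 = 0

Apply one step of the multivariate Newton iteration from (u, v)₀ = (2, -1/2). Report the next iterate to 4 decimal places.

At (2, -1/2): F = (-4.5000, -1.541149).
Jacobian J = [[2·u·v - 2·u - 2·v, u^2 - 2·u - 5], [-4·u + v^2 - v + 1, 2·u·v - u - 2·cos(v)]].
At the point, J = [[-5.0000, -5.0000], [-6.2500, -5.755165]] (det J = -2.474174).
Solving J·Δ = −F gives Δ = (7.3530, -8.2530).
Then the next iterate is (u, v)₁ = (9.3530, -8.7530).

(9.3530, -8.7530)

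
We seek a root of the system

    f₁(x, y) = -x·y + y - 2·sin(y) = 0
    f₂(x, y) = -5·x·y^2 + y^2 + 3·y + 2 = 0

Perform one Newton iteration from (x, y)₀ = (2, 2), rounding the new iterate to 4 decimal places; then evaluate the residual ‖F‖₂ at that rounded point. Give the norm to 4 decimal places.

12.6887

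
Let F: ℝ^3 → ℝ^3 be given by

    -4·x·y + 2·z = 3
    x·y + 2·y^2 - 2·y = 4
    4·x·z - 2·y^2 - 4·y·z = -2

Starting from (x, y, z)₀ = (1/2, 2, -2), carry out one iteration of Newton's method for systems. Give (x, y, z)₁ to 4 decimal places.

At (1/2, 2, -2): F = (-11.0000, 1.0000, 6.0000).
Jacobian J = [[-4·y, -4·x, 2], [y, x + 4·y - 2, 0], [4·z, -4·y - 4·z, 4·x - 4·y]].
At the point, J = [[-8.0000, -2.0000, 2.0000], [2.0000, 6.5000, 0.0000], [-8.0000, 0.0000, -6.0000]] (det J = 392.0000).
Solving J·Δ = −F gives Δ = (-0.8648, 0.1122, 2.1531).
Then the next iterate is (x, y, z)₁ = (-0.3648, 2.1122, 0.1531).

(-0.3648, 2.1122, 0.1531)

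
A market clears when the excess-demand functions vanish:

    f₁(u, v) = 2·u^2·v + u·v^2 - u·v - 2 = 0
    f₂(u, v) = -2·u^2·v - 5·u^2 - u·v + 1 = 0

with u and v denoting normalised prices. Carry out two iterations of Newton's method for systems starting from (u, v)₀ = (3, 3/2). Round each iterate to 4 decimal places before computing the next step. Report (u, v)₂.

At (3, 3/2): F = (27.2500, -75.5000).
Jacobian J = [[4·u·v + v^2 - v, 2·u^2 + 2·u·v - u], [-4·u·v - 10·u - v, -2·u^2 - u]].
At the point, J = [[18.7500, 24.0000], [-49.5000, -21.0000]] (det J = 794.2500).
Solving J·Δ = −F gives Δ = (-1.5609, 0.0840).
Then the next iterate is (u, v)₁ = (1.4391, 1.5840).
Round to (1.4391, 1.5840) and repeat: F = (5.892204, -18.195534), J = [[10.043194, 7.261986], [-25.093138, -5.581118]].
Δ = (-0.7866, 0.2765), so (u, v)₂ = (0.6525, 1.8605).

(0.6525, 1.8605)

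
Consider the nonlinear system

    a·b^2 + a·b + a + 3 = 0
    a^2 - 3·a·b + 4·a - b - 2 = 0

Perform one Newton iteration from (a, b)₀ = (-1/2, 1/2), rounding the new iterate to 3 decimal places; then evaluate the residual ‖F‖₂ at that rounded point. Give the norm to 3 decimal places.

At (-1/2, 1/2): F = (2.125, -3.500).
Jacobian J = [[b^2 + b + 1, 2·a·b + a], [2·a - 3·b + 4, -3·a - 1]].
At the point, J = [[1.750, -1.000], [1.500, 0.500]] (det J = 2.375).
Solving J·Δ = −F gives Δ = (1.026, 3.921).
Then the next iterate is (a, b)₁ = (0.526, 4.421).
Re-evaluating at (0.526, 4.421): F = (16.13224, -11.01666), so ‖F‖₂ = 19.535.

19.535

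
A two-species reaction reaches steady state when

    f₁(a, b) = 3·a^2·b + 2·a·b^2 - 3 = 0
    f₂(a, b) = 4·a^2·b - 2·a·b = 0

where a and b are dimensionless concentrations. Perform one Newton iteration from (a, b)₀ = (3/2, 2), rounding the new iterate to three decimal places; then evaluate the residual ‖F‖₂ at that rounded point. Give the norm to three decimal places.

6.921

At (3/2, 2): F = (22.500, 12.000).
Jacobian J = [[6·a·b + 2·b^2, 3·a^2 + 4·a·b], [8·a·b - 2·b, 4·a^2 - 2·a]].
At the point, J = [[26.000, 18.750], [20.000, 6.000]] (det J = -219.000).
Solving J·Δ = −F gives Δ = (-0.411, -0.630).
Then the next iterate is (a, b)₁ = (1.089, 1.370).
Re-evaluating at (1.089, 1.370): F = (5.96202, 3.51499), so ‖F‖₂ = 6.921.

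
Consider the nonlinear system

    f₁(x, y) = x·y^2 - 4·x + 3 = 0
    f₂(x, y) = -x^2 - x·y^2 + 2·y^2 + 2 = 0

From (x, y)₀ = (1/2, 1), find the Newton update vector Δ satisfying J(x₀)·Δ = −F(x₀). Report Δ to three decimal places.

At (1/2, 1): F = (1.500, 3.250).
Jacobian J = [[y^2 - 4, 2·x·y], [-2·x - y^2, -2·x·y + 4·y]].
At the point, J = [[-3.000, 1.000], [-2.000, 3.000]] (det J = -7.000).
Solving J·Δ = −F gives Δ = (0.179, -0.964).

(0.179, -0.964)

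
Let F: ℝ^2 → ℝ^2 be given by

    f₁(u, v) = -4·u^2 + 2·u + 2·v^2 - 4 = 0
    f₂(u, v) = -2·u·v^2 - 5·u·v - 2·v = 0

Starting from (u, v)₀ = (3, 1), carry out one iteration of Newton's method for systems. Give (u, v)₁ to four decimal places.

(1.4685, 0.5766)

At (3, 1): F = (-32.0000, -23.0000).
Jacobian J = [[-8·u + 2, 4·v], [-2·v^2 - 5·v, -4·u·v - 5·u - 2]].
At the point, J = [[-22.0000, 4.0000], [-7.0000, -29.0000]] (det J = 666.0000).
Solving J·Δ = −F gives Δ = (-1.5315, -0.4234).
Then the next iterate is (u, v)₁ = (1.4685, 0.5766).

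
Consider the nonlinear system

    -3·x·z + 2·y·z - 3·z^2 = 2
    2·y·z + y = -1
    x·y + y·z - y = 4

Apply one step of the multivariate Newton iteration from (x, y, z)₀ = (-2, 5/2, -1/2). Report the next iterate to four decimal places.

(7.2455, 5.3182, -0.7000)

At (-2, 5/2, -1/2): F = (-8.2500, 1.0000, -12.7500).
Jacobian J = [[-3·z, 2·z, -3·x + 2·y - 6·z], [0, 2·z + 1, 2·y], [y, x + z - 1, y]].
At the point, J = [[1.5000, -1.0000, 14.0000], [0.0000, 0.0000, 5.0000], [2.5000, -3.5000, 2.5000]] (det J = 13.7500).
Solving J·Δ = −F gives Δ = (9.2455, 2.8182, -0.2000).
Then the next iterate is (x, y, z)₁ = (7.2455, 5.3182, -0.7000).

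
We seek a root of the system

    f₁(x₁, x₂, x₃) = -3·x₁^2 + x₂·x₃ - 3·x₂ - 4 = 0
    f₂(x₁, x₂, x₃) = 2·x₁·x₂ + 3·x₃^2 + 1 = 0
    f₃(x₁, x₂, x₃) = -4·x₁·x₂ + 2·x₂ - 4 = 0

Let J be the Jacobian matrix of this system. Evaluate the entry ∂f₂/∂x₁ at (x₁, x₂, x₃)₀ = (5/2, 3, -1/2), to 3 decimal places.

6.000

∂f₂/∂x₁ = 2·x₂.
At (5/2, 3, -1/2) this is 6.000.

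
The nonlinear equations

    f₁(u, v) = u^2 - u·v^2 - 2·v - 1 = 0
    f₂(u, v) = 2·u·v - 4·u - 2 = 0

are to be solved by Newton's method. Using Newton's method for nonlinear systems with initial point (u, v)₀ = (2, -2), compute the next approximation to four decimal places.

(-0.1667, -1.8333)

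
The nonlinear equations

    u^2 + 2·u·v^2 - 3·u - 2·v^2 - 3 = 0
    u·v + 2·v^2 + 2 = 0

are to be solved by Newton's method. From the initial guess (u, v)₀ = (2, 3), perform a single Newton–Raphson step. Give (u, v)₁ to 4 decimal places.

(2.5652, 1.0217)

At (2, 3): F = (13.0000, 26.0000).
Jacobian J = [[2·u + 2·v^2 - 3, 4·u·v - 4·v], [v, u + 4·v]].
At the point, J = [[19.0000, 12.0000], [3.0000, 14.0000]] (det J = 230.0000).
Solving J·Δ = −F gives Δ = (0.5652, -1.9783).
Then the next iterate is (u, v)₁ = (2.5652, 1.0217).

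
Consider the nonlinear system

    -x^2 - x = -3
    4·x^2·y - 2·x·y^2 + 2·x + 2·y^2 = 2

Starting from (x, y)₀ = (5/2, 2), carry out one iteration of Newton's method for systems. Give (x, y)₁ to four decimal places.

(1.5417, 1.3526)

At (5/2, 2): F = (-5.7500, 41.0000).
Jacobian J = [[-2·x - 1, 0], [8·x·y - 2·y^2 + 2, 4·x^2 - 4·x·y + 4·y]].
At the point, J = [[-6.0000, 0.0000], [34.0000, 13.0000]] (det J = -78.0000).
Solving J·Δ = −F gives Δ = (-0.9583, -0.6474).
Then the next iterate is (x, y)₁ = (1.5417, 1.3526).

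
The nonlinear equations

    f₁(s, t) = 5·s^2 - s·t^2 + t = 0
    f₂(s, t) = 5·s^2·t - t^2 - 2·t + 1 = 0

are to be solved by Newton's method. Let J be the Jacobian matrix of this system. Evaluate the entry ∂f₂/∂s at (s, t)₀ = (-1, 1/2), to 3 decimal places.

∂f₂/∂s = 10·s·t.
At (-1, 1/2) this is -5.000.

-5.000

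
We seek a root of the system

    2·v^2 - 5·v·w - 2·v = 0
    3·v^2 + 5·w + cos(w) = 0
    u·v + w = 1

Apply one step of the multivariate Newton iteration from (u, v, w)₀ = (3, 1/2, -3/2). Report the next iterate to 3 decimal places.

(3.039, 0.447, -0.360)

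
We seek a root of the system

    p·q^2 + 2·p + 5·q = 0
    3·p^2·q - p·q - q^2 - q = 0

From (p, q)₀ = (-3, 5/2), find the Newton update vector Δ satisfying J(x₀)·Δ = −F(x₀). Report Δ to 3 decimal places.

(1.330, -0.127)

At (-3, 5/2): F = (-12.250, 66.250).
Jacobian J = [[q^2 + 2, 2·p·q + 5], [6·p·q - q, 3·p^2 - p - 2·q - 1]].
At the point, J = [[8.250, -10.000], [-47.500, 24.000]] (det J = -277.000).
Solving J·Δ = −F gives Δ = (1.330, -0.127).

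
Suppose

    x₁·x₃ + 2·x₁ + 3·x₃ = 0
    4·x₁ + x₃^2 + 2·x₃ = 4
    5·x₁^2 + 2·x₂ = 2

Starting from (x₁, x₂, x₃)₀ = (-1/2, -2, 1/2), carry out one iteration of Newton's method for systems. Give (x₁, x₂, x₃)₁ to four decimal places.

At (-1/2, -2, 1/2): F = (0.2500, -4.7500, -4.7500).
Jacobian J = [[x₃ + 2, 0, x₁ + 3], [4, 0, 2·x₃ + 2], [10·x₁, 2, 0]].
At the point, J = [[2.5000, 0.0000, 2.5000], [4.0000, 0.0000, 3.0000], [-5.0000, 2.0000, 0.0000]] (det J = 5.0000).
Solving J·Δ = −F gives Δ = (5.0500, 15.0000, -5.1500).
Then the next iterate is (x₁, x₂, x₃)₁ = (4.5500, 13.0000, -4.6500).

(4.5500, 13.0000, -4.6500)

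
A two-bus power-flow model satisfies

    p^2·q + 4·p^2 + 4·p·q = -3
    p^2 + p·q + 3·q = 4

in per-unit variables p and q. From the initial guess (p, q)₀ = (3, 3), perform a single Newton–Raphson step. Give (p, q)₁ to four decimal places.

(2.0444, 0.6000)

At (3, 3): F = (102.0000, 23.0000).
Jacobian J = [[2·p·q + 8·p + 4·q, p^2 + 4·p], [2·p + q, p + 3]].
At the point, J = [[54.0000, 21.0000], [9.0000, 6.0000]] (det J = 135.0000).
Solving J·Δ = −F gives Δ = (-0.9556, -2.4000).
Then the next iterate is (p, q)₁ = (2.0444, 0.6000).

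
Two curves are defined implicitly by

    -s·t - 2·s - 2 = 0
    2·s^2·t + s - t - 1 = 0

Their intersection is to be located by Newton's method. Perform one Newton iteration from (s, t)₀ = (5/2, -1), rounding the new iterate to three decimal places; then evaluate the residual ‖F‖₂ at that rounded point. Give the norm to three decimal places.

At (5/2, -1): F = (-4.500, -10.000).
Jacobian J = [[-t - 2, -s], [4·s·t + 1, 2·s^2 - 1]].
At the point, J = [[-1.000, -2.500], [-9.000, 11.500]] (det J = -34.000).
Solving J·Δ = −F gives Δ = (-2.257, -0.897).
Then the next iterate is (s, t)₁ = (0.243, -1.897).
Re-evaluating at (0.243, -1.897): F = (-2.02503, 0.91597), so ‖F‖₂ = 2.223.

2.223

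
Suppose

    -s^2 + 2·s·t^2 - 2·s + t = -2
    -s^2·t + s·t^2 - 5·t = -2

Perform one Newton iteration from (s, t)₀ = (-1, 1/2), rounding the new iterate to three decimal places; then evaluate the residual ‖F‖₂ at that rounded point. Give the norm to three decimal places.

At (-1, 1/2): F = (3.000, -1.250).
Jacobian J = [[-2·s + 2·t^2 - 2, 4·s·t + 1], [-2·s·t + t^2, -s^2 + 2·s·t - 5]].
At the point, J = [[0.500, -1.000], [1.250, -7.000]] (det J = -2.250).
Solving J·Δ = −F gives Δ = (-9.889, -1.944).
Then the next iterate is (s, t)₁ = (-10.889, -1.444).
Re-evaluating at (-10.889, -1.444): F = (-141.64641, 157.73050), so ‖F‖₂ = 211.997.

211.997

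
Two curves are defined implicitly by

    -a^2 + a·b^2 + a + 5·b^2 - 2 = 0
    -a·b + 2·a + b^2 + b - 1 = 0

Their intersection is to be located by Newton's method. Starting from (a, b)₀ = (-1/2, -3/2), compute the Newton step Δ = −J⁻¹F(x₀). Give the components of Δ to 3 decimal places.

At (-1/2, -3/2): F = (7.375, -2.000).
Jacobian J = [[-2·a + b^2 + 1, 2·a·b + 10·b], [-b + 2, -a + 2·b + 1]].
At the point, J = [[4.250, -13.500], [3.500, -1.500]] (det J = 40.875).
Solving J·Δ = −F gives Δ = (0.931, 0.839).

(0.931, 0.839)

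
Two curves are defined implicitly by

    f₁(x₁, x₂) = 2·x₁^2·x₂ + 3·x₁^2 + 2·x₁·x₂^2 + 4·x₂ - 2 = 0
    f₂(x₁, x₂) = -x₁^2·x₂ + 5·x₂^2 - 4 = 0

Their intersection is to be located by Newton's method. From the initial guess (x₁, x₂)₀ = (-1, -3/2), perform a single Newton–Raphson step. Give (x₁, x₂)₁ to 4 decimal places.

At (-1, -3/2): F = (-12.5000, 8.7500).
Jacobian J = [[4·x₁·x₂ + 6·x₁ + 2·x₂^2, 2·x₁^2 + 4·x₁·x₂ + 4], [-2·x₁·x₂, -x₁^2 + 10·x₂]].
At the point, J = [[4.5000, 12.0000], [-3.0000, -16.0000]] (det J = -36.0000).
Solving J·Δ = −F gives Δ = (2.6389, 0.0521).
Then the next iterate is (x₁, x₂)₁ = (1.6389, -1.4479).

(1.6389, -1.4479)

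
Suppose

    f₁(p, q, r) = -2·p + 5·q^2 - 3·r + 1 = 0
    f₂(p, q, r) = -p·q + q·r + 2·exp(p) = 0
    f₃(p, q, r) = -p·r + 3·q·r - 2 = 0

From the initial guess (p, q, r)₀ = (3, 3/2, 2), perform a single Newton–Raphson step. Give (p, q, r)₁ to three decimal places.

At (3, 3/2, 2): F = (0.250, 38.67107, 1.000).
Jacobian J = [[-2, 10·q, -3], [-q + 2·exp(p), -p + r, q], [-r, 3·r, -p + 3·q]].
At the point, J = [[-2.000, 15.000, -3.000], [38.67107, -1.000, 1.500], [-2.000, 6.000, 1.500]] (det J = -1584.17849).
Solving J·Δ = −F gives Δ = (-0.978, -0.301, -0.768).
Then the next iterate is (p, q, r)₁ = (2.022, 1.199, 1.232).

(2.022, 1.199, 1.232)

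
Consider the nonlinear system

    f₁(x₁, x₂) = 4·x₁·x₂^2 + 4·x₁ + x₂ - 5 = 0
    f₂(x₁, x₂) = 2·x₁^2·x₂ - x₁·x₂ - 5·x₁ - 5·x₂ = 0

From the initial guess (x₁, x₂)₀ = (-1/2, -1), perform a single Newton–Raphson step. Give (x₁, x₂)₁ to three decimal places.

(-0.159, 0.455)

At (-1/2, -1): F = (-10.000, 6.500).
Jacobian J = [[4·x₂^2 + 4, 8·x₁·x₂ + 1], [4·x₁·x₂ - x₂ - 5, 2·x₁^2 - x₁ - 5]].
At the point, J = [[8.000, 5.000], [-2.000, -4.000]] (det J = -22.000).
Solving J·Δ = −F gives Δ = (0.341, 1.455).
Then the next iterate is (x₁, x₂)₁ = (-0.159, 0.455).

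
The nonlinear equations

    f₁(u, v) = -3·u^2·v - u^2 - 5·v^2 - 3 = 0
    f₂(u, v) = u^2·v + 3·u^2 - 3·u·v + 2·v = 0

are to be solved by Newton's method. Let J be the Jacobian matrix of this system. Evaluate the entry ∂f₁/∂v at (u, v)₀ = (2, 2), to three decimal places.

-32.000

∂f₁/∂v = -3·u^2 - 10·v.
At (2, 2) this is -32.000.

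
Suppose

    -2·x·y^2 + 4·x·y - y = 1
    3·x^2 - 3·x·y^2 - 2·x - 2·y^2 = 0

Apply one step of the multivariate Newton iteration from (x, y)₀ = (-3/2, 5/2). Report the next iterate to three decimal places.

(-0.533, 2.771)

At (-3/2, 5/2): F = (0.250, 25.375).
Jacobian J = [[-2·y^2 + 4·y, -4·x·y + 4·x - 1], [6·x - 3·y^2 - 2, -6·x·y - 4·y]].
At the point, J = [[-2.500, 8.000], [-29.750, 12.500]] (det J = 206.750).
Solving J·Δ = −F gives Δ = (0.967, 0.271).
Then the next iterate is (x, y)₁ = (-0.533, 2.771).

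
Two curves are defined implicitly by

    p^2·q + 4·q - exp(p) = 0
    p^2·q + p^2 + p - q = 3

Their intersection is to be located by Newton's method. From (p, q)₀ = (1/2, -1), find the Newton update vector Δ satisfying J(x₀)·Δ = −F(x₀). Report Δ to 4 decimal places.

At (1/2, -1): F = (-5.898721, -1.5000).
Jacobian J = [[2·p·q - exp(p), p^2 + 4], [2·p·q + 2·p + 1, p^2 - 1]].
At the point, J = [[-2.648721, 4.2500], [1.0000, -0.7500]] (det J = -2.263459).
Solving J·Δ = −F gives Δ = (4.7710, 4.3614).

(4.7710, 4.3614)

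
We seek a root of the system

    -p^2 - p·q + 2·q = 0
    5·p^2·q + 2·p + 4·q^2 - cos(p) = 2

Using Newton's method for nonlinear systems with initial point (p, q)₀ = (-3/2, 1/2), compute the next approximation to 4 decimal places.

At (-3/2, 1/2): F = (-0.5000, 1.554263).
Jacobian J = [[-2·p - q, -p + 2], [10·p·q + sin(p) + 2, 5·p^2 + 8·q]].
At the point, J = [[2.5000, 3.5000], [-6.497495, 15.2500]] (det J = 60.866232).
Solving J·Δ = −F gives Δ = (0.2146, -0.0105).
Then the next iterate is (p, q)₁ = (-1.2854, 0.4895).

(-1.2854, 0.4895)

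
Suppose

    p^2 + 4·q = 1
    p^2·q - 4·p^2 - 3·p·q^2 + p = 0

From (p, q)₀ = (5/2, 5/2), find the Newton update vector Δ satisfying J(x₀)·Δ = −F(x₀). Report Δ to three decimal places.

(-4.734, 2.105)

At (5/2, 5/2): F = (15.250, -53.750).
Jacobian J = [[2·p, 4], [2·p·q - 8·p - 3·q^2 + 1, p^2 - 6·p·q]].
At the point, J = [[5.000, 4.000], [-25.250, -31.250]] (det J = -55.250).
Solving J·Δ = −F gives Δ = (-4.734, 2.105).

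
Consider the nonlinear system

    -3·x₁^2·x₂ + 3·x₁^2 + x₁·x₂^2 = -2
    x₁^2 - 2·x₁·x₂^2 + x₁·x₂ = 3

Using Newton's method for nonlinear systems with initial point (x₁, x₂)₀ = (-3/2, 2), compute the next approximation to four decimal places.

At (-3/2, 2): F = (-10.7500, 8.2500).
Jacobian J = [[-6·x₁·x₂ + 6·x₁ + x₂^2, -3·x₁^2 + 2·x₁·x₂], [2·x₁ - 2·x₂^2 + x₂, -4·x₁·x₂ + x₁]].
At the point, J = [[13.0000, -12.7500], [-9.0000, 10.5000]] (det J = 21.7500).
Solving J·Δ = −F gives Δ = (0.3534, -0.4828).
Then the next iterate is (x₁, x₂)₁ = (-1.1466, 1.5172).

(-1.1466, 1.5172)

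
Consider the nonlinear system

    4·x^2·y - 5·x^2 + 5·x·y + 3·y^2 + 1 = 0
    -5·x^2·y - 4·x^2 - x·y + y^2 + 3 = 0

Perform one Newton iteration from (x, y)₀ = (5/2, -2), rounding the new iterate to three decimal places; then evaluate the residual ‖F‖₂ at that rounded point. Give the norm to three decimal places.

29.024

At (5/2, -2): F = (-93.250, 49.500).
Jacobian J = [[8·x·y - 10·x + 5·y, 4·x^2 + 5·x + 6·y], [-10·x·y - 8·x - y, -5·x^2 - x + 2·y]].
At the point, J = [[-75.000, 25.500], [32.000, -37.750]] (det J = 2015.250).
Solving J·Δ = −F gives Δ = (-1.120, 0.361).
Then the next iterate is (x, y)₁ = (1.380, -1.639).
Re-evaluating at (1.380, -1.639): F = (-24.25738, 15.93710), so ‖F‖₂ = 29.024.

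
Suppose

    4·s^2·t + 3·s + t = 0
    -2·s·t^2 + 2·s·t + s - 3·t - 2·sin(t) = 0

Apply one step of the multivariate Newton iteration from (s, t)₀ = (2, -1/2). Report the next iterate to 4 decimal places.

(-2.2610, -1.6062)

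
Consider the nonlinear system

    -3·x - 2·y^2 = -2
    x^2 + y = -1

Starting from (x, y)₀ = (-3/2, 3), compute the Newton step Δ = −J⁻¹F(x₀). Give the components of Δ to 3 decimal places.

(1.628, -1.365)

At (-3/2, 3): F = (-11.500, 6.250).
Jacobian J = [[-3, -4·y], [2·x, 1]].
At the point, J = [[-3.000, -12.000], [-3.000, 1.000]] (det J = -39.000).
Solving J·Δ = −F gives Δ = (1.628, -1.365).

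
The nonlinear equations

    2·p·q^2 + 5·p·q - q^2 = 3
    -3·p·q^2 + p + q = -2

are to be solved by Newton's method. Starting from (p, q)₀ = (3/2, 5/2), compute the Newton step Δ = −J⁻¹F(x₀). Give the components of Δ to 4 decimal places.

At (3/2, 5/2): F = (28.2500, -22.1250).
Jacobian J = [[2·q^2 + 5·q, 4·p·q + 5·p - 2·q], [-3·q^2 + 1, -6·p·q + 1]].
At the point, J = [[25.0000, 17.5000], [-17.7500, -21.5000]] (det J = -226.8750).
Solving J·Δ = −F gives Δ = (-0.9705, -0.2278).

(-0.9705, -0.2278)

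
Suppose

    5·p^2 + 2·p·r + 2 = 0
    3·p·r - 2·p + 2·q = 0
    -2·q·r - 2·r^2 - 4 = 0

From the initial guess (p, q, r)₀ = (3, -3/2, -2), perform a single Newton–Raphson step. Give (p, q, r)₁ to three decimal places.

(1.342, -0.719, -0.647)

At (3, -3/2, -2): F = (35.000, -27.000, -18.000).
Jacobian J = [[10·p + 2·r, 0, 2·p], [3·r - 2, 2, 3·p], [0, -2·r, -2·q - 4·r]].
At the point, J = [[26.000, 0.000, 6.000], [-8.000, 2.000, 9.000], [0.000, 4.000, 11.000]] (det J = -556.000).
Solving J·Δ = −F gives Δ = (-1.658, 0.781, 1.353).
Then the next iterate is (p, q, r)₁ = (1.342, -0.719, -0.647).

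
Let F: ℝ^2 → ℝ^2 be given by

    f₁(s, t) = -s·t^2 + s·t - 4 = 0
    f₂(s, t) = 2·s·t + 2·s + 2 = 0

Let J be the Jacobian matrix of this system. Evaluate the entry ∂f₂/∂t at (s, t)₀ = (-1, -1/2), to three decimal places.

-2.000

∂f₂/∂t = 2·s.
At (-1, -1/2) this is -2.000.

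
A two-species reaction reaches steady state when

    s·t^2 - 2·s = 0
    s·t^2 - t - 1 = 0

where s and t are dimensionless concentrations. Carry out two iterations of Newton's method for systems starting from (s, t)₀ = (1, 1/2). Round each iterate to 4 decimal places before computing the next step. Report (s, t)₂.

At (1, 1/2): F = (-1.7500, -1.2500).
Jacobian J = [[t^2 - 2, 2·s·t], [t^2, 2·s·t - 1]].
At the point, J = [[-1.7500, 1.0000], [0.2500, 0.0000]] (det J = -0.2500).
Solving J·Δ = −F gives Δ = (5.0000, 10.5000).
Then the next iterate is (s, t)₁ = (6.0000, 11.0000).
Round to (6.0000, 11.0000) and repeat: F = (714.0000, 714.0000), J = [[119.0000, 132.0000], [121.0000, 131.0000]].
Δ = (-1.8642, -3.7285), so (s, t)₂ = (4.1358, 7.2715).

(4.1358, 7.2715)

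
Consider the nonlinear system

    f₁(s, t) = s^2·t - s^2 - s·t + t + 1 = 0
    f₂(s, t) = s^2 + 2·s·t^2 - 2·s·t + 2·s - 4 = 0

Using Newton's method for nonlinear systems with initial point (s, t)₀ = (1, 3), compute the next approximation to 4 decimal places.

(4.1667, -3.1667)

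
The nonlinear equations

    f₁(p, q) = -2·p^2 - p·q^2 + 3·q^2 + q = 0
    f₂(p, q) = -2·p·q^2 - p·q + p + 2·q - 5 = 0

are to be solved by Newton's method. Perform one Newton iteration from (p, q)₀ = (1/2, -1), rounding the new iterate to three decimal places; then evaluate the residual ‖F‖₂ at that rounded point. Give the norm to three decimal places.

At (1/2, -1): F = (1.000, -7.000).
Jacobian J = [[-4·p - q^2, -2·p·q + 6·q + 1], [-2·q^2 - q + 1, -4·p·q - p + 2]].
At the point, J = [[-3.000, -4.000], [0.000, 3.500]] (det J = -10.500).
Solving J·Δ = −F gives Δ = (-2.333, 2.000).
Then the next iterate is (p, q)₁ = (-1.833, 1.000).
Re-evaluating at (-1.833, 1.000): F = (-0.88678, 0.666), so ‖F‖₂ = 1.109.

1.109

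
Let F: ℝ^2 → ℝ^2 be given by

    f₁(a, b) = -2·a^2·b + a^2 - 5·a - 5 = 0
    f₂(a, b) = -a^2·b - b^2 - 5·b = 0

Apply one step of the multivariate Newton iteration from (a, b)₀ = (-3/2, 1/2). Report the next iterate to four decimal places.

At (-3/2, 1/2): F = (2.5000, -3.8750).
Jacobian J = [[-4·a·b + 2·a - 5, -2·a^2], [-2·a·b, -a^2 - 2·b - 5]].
At the point, J = [[-5.0000, -4.5000], [1.5000, -8.2500]] (det J = 48.0000).
Solving J·Δ = −F gives Δ = (0.7930, -0.3255).
Then the next iterate is (a, b)₁ = (-0.7070, 0.1745).

(-0.7070, 0.1745)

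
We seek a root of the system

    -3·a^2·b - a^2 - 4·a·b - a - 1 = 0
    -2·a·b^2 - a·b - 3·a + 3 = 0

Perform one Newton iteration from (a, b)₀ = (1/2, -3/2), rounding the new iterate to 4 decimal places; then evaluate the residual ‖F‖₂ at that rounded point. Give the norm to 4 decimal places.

32.9424

At (1/2, -3/2): F = (2.3750, 0.0000).
Jacobian J = [[-6·a·b - 2·a - 4·b - 1, -3·a^2 - 4·a], [-2·b^2 - b - 3, -4·a·b - a]].
At the point, J = [[8.5000, -2.7500], [-6.0000, 2.5000]] (det J = 4.7500).
Solving J·Δ = −F gives Δ = (-1.2500, -3.0000).
Then the next iterate is (a, b)₁ = (-0.7500, -4.5000).
Re-evaluating at (-0.7500, -4.5000): F = (-6.718750, 32.2500), so ‖F‖₂ = 32.9424.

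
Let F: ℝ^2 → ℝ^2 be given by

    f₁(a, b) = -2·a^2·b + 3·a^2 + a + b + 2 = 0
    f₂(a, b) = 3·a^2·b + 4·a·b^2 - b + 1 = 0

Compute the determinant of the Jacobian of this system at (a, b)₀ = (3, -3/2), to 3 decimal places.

J = [[-4·a·b + 6·a + 1, -2·a^2 + 1], [6·a·b + 4·b^2, 3·a^2 + 8·a·b - 1]].
At the point, J = [[37.000, -17.000], [-18.000, -10.000]].
det J = -676.000.

-676.000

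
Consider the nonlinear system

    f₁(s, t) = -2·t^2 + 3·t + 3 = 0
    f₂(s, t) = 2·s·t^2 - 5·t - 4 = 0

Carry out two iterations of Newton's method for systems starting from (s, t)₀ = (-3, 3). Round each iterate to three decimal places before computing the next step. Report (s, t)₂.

At (-3, 3): F = (-6.000, -73.000).
Jacobian J = [[0, -4·t + 3], [2·t^2, 4·s·t - 5]].
At the point, J = [[0.000, -9.000], [18.000, -41.000]] (det J = 162.000).
Solving J·Δ = −F gives Δ = (2.537, -0.667).
Then the next iterate is (s, t)₁ = (-0.463, 2.333).
Round to (-0.463, 2.333) and repeat: F = (-0.88678, -20.70512), J = [[0.000, -6.332], [10.88578, -9.32072]].
Δ = (1.782, -0.140), so (s, t)₂ = (1.319, 2.193).

(1.319, 2.193)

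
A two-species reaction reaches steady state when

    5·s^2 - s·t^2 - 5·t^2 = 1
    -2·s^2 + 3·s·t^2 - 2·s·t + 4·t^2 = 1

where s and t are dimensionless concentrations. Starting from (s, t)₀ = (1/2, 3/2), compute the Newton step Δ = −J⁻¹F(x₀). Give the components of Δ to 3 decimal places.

(0.465, -0.657)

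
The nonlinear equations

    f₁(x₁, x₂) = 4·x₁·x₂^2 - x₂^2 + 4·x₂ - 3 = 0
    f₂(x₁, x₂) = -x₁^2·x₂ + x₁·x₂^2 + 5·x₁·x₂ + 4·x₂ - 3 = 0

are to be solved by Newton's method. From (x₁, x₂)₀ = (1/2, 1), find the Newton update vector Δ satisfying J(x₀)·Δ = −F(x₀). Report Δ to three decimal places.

(-8.000, 5.000)

At (1/2, 1): F = (2.000, 3.750).
Jacobian J = [[4·x₂^2, 8·x₁·x₂ - 2·x₂ + 4], [-2·x₁·x₂ + x₂^2 + 5·x₂, -x₁^2 + 2·x₁·x₂ + 5·x₁ + 4]].
At the point, J = [[4.000, 6.000], [5.000, 7.250]] (det J = -1.000).
Solving J·Δ = −F gives Δ = (-8.000, 5.000).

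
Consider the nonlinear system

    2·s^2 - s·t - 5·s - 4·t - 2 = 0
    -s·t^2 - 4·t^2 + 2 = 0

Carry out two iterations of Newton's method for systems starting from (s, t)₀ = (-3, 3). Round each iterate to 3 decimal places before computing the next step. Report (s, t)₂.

(-0.298, -0.879)

At (-3, 3): F = (28.000, -7.000).
Jacobian J = [[4·s - t - 5, -s - 4], [-t^2, -2·s·t - 8·t]].
At the point, J = [[-20.000, -1.000], [-9.000, -6.000]] (det J = 111.000).
Solving J·Δ = −F gives Δ = (1.577, -3.532).
Then the next iterate is (s, t)₁ = (-1.423, -0.532).
Round to (-1.423, -0.532) and repeat: F = (10.53582, 1.27065), J = [[-10.160, -2.577], [-0.28302, 2.74193]].
Δ = (1.125, -0.347), so (s, t)₂ = (-0.298, -0.879).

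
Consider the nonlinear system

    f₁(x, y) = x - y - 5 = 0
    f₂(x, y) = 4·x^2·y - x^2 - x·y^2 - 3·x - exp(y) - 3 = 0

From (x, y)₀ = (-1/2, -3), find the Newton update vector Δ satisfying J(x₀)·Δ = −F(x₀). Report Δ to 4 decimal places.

(4.5959, 2.0959)

At (-1/2, -3): F = (-2.5000, -0.299787).
Jacobian J = [[1, -1], [8·x·y - 2·x - y^2 - 3, 4·x^2 - 2·x·y - exp(y)]].
At the point, J = [[1.0000, -1.0000], [1.0000, -2.049787]] (det J = -1.049787).
Solving J·Δ = −F gives Δ = (4.5959, 2.0959).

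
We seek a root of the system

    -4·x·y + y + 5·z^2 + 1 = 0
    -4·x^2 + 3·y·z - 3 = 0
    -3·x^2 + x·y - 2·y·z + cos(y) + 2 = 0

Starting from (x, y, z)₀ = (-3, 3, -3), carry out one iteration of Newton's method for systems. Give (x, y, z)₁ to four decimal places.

(-1.5249, 0.9594, -1.6410)

At (-3, 3, -3): F = (85.0000, -66.0000, -16.989992).
Jacobian J = [[-4·y, -4·x + 1, 10·z], [-8·x, 3·z, 3·y], [-6·x + y, x - 2·z - sin(y), -2·y]].
At the point, J = [[-12.0000, 13.0000, -30.0000], [24.0000, -9.0000, 9.0000], [21.0000, 2.858880, -6.0000]] (det J = -3738.634555).
Solving J·Δ = −F gives Δ = (1.4751, -2.0406, 1.3590).
Then the next iterate is (x, y, z)₁ = (-1.5249, 0.9594, -1.6410).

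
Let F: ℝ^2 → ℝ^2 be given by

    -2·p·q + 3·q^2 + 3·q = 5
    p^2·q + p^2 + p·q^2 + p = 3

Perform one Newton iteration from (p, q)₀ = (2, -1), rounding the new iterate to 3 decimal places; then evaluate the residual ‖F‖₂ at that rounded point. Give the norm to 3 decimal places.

At (2, -1): F = (-1.000, 1.000).
Jacobian J = [[-2·q, -2·p + 6·q + 3], [2·p·q + 2·p + q^2 + 1, p^2 + 2·p·q]].
At the point, J = [[2.000, -7.000], [2.000, 0.000]] (det J = 14.000).
Solving J·Δ = −F gives Δ = (-0.500, -0.286).
Then the next iterate is (p, q)₁ = (1.500, -1.286).
Re-evaluating at (1.500, -1.286): F = (-0.03861, 0.33719), so ‖F‖₂ = 0.339.

0.339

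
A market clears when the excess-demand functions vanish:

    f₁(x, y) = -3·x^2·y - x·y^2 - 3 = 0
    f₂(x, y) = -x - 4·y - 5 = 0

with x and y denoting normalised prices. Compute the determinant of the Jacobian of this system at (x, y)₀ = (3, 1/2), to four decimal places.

J = [[-6·x·y - y^2, -3·x^2 - 2·x·y], [-1, -4]].
At the point, J = [[-9.2500, -30.0000], [-1.0000, -4.0000]].
det J = 7.0000.

7.0000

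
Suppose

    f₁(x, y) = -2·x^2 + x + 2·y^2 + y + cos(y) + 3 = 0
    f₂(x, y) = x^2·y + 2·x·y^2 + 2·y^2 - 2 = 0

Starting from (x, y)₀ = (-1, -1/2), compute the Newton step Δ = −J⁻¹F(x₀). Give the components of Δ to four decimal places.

(0.0733, 2.3900)

At (-1, -1/2): F = (0.877583, -2.5000).
Jacobian J = [[-4·x + 1, 4·y - sin(y) + 1], [2·x·y + 2·y^2, x^2 + 4·x·y + 4·y]].
At the point, J = [[5.0000, -0.520574], [1.5000, 1.0000]] (det J = 5.780862).
Solving J·Δ = −F gives Δ = (0.0733, 2.3900).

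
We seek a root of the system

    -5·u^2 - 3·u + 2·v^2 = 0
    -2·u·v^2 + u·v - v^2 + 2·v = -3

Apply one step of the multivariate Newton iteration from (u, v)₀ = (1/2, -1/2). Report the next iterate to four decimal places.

(0.2993, -0.8224)

At (1/2, -1/2): F = (-2.2500, 1.2500).
Jacobian J = [[-10·u - 3, 4·v], [-2·v^2 + v, -4·u·v + u - 2·v + 2]].
At the point, J = [[-8.0000, -2.0000], [-1.0000, 4.5000]] (det J = -38.0000).
Solving J·Δ = −F gives Δ = (-0.2007, -0.3224).
Then the next iterate is (u, v)₁ = (0.2993, -0.8224).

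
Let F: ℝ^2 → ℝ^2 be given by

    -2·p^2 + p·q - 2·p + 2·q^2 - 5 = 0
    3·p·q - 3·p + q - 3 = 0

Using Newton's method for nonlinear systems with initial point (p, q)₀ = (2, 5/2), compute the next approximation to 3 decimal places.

(1.075, 1.880)

At (2, 5/2): F = (0.500, 8.500).
Jacobian J = [[-4·p + q - 2, p + 4·q], [3·q - 3, 3·p + 1]].
At the point, J = [[-7.500, 12.000], [4.500, 7.000]] (det J = -106.500).
Solving J·Δ = −F gives Δ = (-0.925, -0.620).
Then the next iterate is (p, q)₁ = (1.075, 1.880).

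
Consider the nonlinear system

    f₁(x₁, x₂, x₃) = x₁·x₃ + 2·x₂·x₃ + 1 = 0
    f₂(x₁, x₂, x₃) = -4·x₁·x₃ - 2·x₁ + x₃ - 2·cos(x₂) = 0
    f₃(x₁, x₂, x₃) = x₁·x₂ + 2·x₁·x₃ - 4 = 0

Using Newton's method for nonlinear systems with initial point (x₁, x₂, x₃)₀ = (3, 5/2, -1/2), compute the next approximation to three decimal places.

(-1.833, 4.183, -0.217)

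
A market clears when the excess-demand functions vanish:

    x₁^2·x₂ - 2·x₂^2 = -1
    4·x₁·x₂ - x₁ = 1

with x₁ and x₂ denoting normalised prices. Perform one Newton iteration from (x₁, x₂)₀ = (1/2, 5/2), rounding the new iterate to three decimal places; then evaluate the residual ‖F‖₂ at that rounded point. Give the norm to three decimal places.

At (1/2, 5/2): F = (-10.875, 3.500).
Jacobian J = [[2·x₁·x₂, x₁^2 - 4·x₂], [4·x₂ - 1, 4·x₁]].
At the point, J = [[2.500, -9.750], [9.000, 2.000]] (det J = 92.750).
Solving J·Δ = −F gives Δ = (-0.133, -1.150).
Then the next iterate is (x₁, x₂)₁ = (0.367, 1.350).
Re-evaluating at (0.367, 1.350): F = (-2.46317, 0.61480), so ‖F‖₂ = 2.539.

2.539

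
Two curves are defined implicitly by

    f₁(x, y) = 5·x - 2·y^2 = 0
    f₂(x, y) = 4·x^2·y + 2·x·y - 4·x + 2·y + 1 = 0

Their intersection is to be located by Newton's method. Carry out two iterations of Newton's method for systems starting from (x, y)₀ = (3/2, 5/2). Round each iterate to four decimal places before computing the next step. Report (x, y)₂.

At (3/2, 5/2): F = (-5.0000, 30.0000).
Jacobian J = [[5, -4·y], [8·x·y + 2·y - 4, 4·x^2 + 2·x + 2]].
At the point, J = [[5.0000, -10.0000], [31.0000, 14.0000]] (det J = 380.0000).
Solving J·Δ = −F gives Δ = (-0.6053, -0.8026).
Then the next iterate is (x, y)₁ = (0.8947, 1.6974).
Round to (0.8947, 1.6974) and repeat: F = (-1.288834, 9.288321), J = [[5.0000, -6.7896], [11.544110, 6.991352]].
Δ = (-0.4769, -0.5410), so (x, y)₂ = (0.4178, 1.1564).

(0.4178, 1.1564)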